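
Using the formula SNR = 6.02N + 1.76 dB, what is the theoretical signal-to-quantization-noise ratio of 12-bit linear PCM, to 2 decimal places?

6.02 × 12 + 1.76 = 74.00 dB.

74.00 dB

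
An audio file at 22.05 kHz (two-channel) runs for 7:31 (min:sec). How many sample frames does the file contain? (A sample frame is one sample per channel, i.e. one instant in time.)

9,944,550 sample frames

7:31 (min:sec) = 451 s.
22,050 samples/s × 451 s = 9,944,550 frames.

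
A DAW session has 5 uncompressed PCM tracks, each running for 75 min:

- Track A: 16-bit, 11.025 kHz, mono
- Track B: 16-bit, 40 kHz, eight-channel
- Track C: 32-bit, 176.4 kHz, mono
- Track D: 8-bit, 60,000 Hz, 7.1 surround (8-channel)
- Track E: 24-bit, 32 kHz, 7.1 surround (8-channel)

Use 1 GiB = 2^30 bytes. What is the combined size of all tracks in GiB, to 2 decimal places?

10.96 GiB

75 min = 4,500 s.
Track A: 11,025 × 4,500 × 2 × 1 = 99,225,000 bytes.
Track B: 40,000 × 4,500 × 2 × 8 = 2,880,000,000 bytes.
Track C: 176,400 × 4,500 × 4 × 1 = 3,175,200,000 bytes.
Track D: 60,000 × 4,500 × 1 × 8 = 2,160,000,000 bytes.
Track E: 32,000 × 4,500 × 3 × 8 = 3,456,000,000 bytes.
Total = 11,770,425,000 bytes = 10.96 GiB.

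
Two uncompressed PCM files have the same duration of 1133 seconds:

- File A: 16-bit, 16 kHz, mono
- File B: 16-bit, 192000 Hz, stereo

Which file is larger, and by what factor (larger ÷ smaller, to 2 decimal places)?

File A: 16,000 × 2 × 1 = 32,000 bytes/s.
File B: 192,000 × 2 × 2 = 768,000 bytes/s.
File B is larger; ratio = 870,144,000 / 36,256,000 = 24.00.

File B, by a factor of 24.00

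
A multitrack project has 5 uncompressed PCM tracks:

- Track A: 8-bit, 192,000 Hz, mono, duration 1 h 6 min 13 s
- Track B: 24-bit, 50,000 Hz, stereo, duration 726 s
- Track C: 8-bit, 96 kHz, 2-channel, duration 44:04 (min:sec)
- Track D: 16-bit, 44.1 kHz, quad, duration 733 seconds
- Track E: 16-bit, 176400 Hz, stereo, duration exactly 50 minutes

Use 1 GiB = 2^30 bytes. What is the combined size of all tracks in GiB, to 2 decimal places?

Track A: 1 h 6 min 13 s = 3,973 s; 192,000 × 3,973 × 1 × 1 = 762,816,000 bytes.
Track B: 50,000 × 726 × 3 × 2 = 217,800,000 bytes.
Track C: 44:04 (min:sec) = 2,644 s; 96,000 × 2,644 × 1 × 2 = 507,648,000 bytes.
Track D: 44,100 × 733 × 2 × 4 = 258,602,400 bytes.
Track E: exactly 50 minutes = 3,000 s; 176,400 × 3,000 × 2 × 2 = 2,116,800,000 bytes.
Total = 3,863,666,400 bytes = 3.60 GiB.

3.60 GiB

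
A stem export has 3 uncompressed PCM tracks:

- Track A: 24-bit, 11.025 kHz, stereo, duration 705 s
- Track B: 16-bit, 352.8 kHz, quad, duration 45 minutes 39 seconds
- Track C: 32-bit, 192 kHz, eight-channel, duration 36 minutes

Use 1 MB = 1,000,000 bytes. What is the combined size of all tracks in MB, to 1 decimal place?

Track A: 11,025 × 705 × 3 × 2 = 46,635,750 bytes.
Track B: 45 minutes 39 seconds = 2,739 s; 352,800 × 2,739 × 2 × 4 = 7,730,553,600 bytes.
Track C: 36 minutes = 2,160 s; 192,000 × 2,160 × 4 × 8 = 13,271,040,000 bytes.
Total = 21,048,229,350 bytes = 21048.2 MB.

21048.2 MB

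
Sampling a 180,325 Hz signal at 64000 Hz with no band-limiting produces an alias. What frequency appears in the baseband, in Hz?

11,675 Hz

Nyquist = 64,000/2 = 32,000 Hz; 180,325 Hz exceeds it.
Alias = |180,325 − 3×64,000| = |180,325 − 192,000| = 11,675 Hz.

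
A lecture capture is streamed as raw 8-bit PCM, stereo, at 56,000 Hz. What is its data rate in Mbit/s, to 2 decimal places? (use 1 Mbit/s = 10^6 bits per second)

0.90 Mbit/s

Bit rate = 56,000 × 8 × 2 = 896,000 bits/s.
= 0.90 Mbit/s.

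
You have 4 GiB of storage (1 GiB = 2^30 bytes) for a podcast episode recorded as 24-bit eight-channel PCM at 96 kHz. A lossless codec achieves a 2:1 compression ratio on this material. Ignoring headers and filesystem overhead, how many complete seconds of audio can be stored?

3,728 seconds

Uncompressed byte rate = 96,000 × 3 × 8 = 2,304,000 bytes/s.
After 2:1 compression, effective rate ≈ 1152000 bytes/s.
Capacity = 4 × 1,073,741,824 = 4,294,967,296 bytes.
4,294,967,296 / effective rate ≈ 3728.27 s → 3,728 seconds.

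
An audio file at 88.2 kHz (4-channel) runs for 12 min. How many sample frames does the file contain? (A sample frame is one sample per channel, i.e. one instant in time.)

63,504,000 sample frames

12 min = 720 s.
88,200 samples/s × 720 s = 63,504,000 frames.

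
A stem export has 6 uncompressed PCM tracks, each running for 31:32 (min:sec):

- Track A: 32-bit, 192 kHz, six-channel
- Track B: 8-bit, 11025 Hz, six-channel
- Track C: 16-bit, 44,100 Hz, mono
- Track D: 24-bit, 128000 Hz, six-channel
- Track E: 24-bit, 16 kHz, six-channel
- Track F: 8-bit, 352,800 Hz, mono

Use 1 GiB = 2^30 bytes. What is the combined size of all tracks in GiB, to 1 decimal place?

13.6 GiB

31:32 (min:sec) = 1,892 s.
Track A: 192,000 × 1,892 × 4 × 6 = 8,718,336,000 bytes.
Track B: 11,025 × 1,892 × 1 × 6 = 125,155,800 bytes.
Track C: 44,100 × 1,892 × 2 × 1 = 166,874,400 bytes.
Track D: 128,000 × 1,892 × 3 × 6 = 4,359,168,000 bytes.
Track E: 16,000 × 1,892 × 3 × 6 = 544,896,000 bytes.
Track F: 352,800 × 1,892 × 1 × 1 = 667,497,600 bytes.
Total = 14,581,927,800 bytes = 13.6 GiB.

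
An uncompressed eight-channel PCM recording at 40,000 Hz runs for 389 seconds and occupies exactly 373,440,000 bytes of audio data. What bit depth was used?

24 bits

Bytes per sample = 373,440,000 / (40,000 × 389 × 8) = 373,440,000 / 124,480,000 = 3.
Bit depth = 3 × 8 = 24 bits.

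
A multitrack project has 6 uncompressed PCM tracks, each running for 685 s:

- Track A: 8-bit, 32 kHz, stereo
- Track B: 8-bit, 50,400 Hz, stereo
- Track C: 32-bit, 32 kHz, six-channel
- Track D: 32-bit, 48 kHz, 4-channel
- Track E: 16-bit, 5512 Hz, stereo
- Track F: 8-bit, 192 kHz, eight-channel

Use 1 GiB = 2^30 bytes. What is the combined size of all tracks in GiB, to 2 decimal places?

Track A: 32,000 × 685 × 1 × 2 = 43,840,000 bytes.
Track B: 50,400 × 685 × 1 × 2 = 69,048,000 bytes.
Track C: 32,000 × 685 × 4 × 6 = 526,080,000 bytes.
Track D: 48,000 × 685 × 4 × 4 = 526,080,000 bytes.
Track E: 5,512 × 685 × 2 × 2 = 15,102,880 bytes.
Track F: 192,000 × 685 × 1 × 8 = 1,052,160,000 bytes.
Total = 2,232,310,880 bytes = 2.08 GiB.

2.08 GiB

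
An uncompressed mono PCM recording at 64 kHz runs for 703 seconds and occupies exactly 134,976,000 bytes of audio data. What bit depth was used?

24 bits

Bytes per sample = 134,976,000 / (64,000 × 703 × 1) = 134,976,000 / 44,992,000 = 3.
Bit depth = 3 × 8 = 24 bits.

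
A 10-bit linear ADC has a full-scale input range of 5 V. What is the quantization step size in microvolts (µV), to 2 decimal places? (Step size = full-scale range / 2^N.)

5 V / 2^10 = 5 / 1,024 V = 4882.81 µV.

4882.81 µV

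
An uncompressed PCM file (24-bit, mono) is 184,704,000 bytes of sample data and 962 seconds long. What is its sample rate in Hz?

64,000 Hz

Bytes = sample_rate × seconds × bytes_per_sample × channels.
sample_rate = 184,704,000 / (962 × 3 × 1) = 184,704,000 / 2,886 = 64,000 Hz.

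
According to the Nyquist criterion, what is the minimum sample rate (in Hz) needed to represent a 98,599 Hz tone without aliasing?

Minimum sample rate = 2 × 98,599 Hz = 197,198 Hz.

197,198 Hz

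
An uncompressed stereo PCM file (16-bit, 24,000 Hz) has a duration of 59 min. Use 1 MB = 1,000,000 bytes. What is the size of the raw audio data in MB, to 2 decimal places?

339.84 MB

Duration = 59 min = 3,540 s.
Bytes = 24,000 samples/s × 3,540 s × 2 bytes/sample × 2 ch = 339,840,000 bytes.
339,840,000 / 1,000,000 = 339.84 MB.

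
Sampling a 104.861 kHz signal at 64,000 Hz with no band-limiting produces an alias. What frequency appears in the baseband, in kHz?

23.139 kHz

Nyquist = 64,000/2 = 32,000 Hz; 104,861 Hz exceeds it.
Alias = |104,861 − 2×64,000| = |104,861 − 128,000| = 23,139 Hz = 23.139 kHz.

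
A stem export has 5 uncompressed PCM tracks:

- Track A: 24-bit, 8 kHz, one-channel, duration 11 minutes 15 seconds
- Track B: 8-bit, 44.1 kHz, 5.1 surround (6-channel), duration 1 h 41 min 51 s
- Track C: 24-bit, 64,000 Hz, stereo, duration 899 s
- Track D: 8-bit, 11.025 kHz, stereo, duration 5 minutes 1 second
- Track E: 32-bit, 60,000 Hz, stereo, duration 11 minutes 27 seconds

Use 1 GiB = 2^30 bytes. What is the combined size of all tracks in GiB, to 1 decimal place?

Track A: 11 minutes 15 seconds = 675 s; 8,000 × 675 × 3 × 1 = 16,200,000 bytes.
Track B: 1 h 41 min 51 s = 6,111 s; 44,100 × 6,111 × 1 × 6 = 1,616,970,600 bytes.
Track C: 64,000 × 899 × 3 × 2 = 345,216,000 bytes.
Track D: 5 minutes 1 second = 301 s; 11,025 × 301 × 1 × 2 = 6,637,050 bytes.
Track E: 11 minutes 27 seconds = 687 s; 60,000 × 687 × 4 × 2 = 329,760,000 bytes.
Total = 2,314,783,650 bytes = 2.2 GiB.

2.2 GiB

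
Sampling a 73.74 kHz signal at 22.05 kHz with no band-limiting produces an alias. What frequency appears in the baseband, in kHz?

Nyquist = 22,050/2 = 11,025 Hz; 73,740 Hz exceeds it.
Alias = |73,740 − 3×22,050| = |73,740 − 66,150| = 7,590 Hz = 7.59 kHz.

7.59 kHz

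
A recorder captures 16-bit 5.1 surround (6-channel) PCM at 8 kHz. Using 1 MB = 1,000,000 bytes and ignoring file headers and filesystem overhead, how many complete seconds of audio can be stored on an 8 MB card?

83 seconds

Uncompressed byte rate = 8,000 × 2 × 6 = 96,000 bytes/s.
Capacity = 8 × 1,000,000 = 8,000,000 bytes.
8,000,000 / 96,000 ≈ 83.33 s → 83 seconds.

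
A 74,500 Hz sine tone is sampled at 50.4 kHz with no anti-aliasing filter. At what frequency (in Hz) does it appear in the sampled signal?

24,100 Hz

Nyquist = 50,400/2 = 25,200 Hz; 74,500 Hz exceeds it.
Alias = |74,500 − 1×50,400| = |74,500 − 50,400| = 24,100 Hz.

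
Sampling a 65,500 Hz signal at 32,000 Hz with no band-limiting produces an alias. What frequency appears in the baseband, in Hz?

Nyquist = 32,000/2 = 16,000 Hz; 65,500 Hz exceeds it.
Alias = |65,500 − 2×32,000| = |65,500 − 64,000| = 1,500 Hz.

1,500 Hz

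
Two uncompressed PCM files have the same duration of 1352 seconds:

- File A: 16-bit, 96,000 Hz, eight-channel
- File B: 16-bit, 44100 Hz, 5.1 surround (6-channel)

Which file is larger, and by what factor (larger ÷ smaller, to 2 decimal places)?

File A, by a factor of 2.90

File A: 96,000 × 2 × 8 = 1,536,000 bytes/s.
File B: 44,100 × 2 × 6 = 529,200 bytes/s.
File A is larger; ratio = 2,076,672,000 / 715,478,400 = 2.90.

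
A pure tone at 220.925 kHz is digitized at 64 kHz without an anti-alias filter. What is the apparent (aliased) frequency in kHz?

28.925 kHz

Nyquist = 64,000/2 = 32,000 Hz; 220,925 Hz exceeds it.
Alias = |220,925 − 3×64,000| = |220,925 − 192,000| = 28,925 Hz = 28.925 kHz.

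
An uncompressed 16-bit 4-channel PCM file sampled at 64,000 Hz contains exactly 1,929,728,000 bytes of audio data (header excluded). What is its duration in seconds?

Byte rate = 64,000 × 2 × 4 = 512,000 bytes/s.
Duration = 1,929,728,000 / 512,000 = 3,769 s.

3,769 seconds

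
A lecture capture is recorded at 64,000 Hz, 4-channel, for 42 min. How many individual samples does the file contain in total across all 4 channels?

645,120,000 samples

42 min = 2,520 s.
64,000 × 2,520 s × 4 ch = 645,120,000 samples.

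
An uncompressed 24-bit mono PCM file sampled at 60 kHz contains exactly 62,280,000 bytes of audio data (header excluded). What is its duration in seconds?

346 seconds

Byte rate = 60,000 × 3 × 1 = 180,000 bytes/s.
Duration = 62,280,000 / 180,000 = 346 s.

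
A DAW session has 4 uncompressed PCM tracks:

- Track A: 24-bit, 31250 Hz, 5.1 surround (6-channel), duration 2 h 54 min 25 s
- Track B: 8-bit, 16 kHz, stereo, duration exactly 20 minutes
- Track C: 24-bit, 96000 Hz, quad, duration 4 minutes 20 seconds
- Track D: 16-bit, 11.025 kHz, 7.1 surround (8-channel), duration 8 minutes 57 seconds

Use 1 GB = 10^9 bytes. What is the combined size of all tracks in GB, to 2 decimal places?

6.32 GB

Track A: 2 h 54 min 25 s = 10,465 s; 31,250 × 10,465 × 3 × 6 = 5,886,562,500 bytes.
Track B: exactly 20 minutes = 1,200 s; 16,000 × 1,200 × 1 × 2 = 38,400,000 bytes.
Track C: 4 minutes 20 seconds = 260 s; 96,000 × 260 × 3 × 4 = 299,520,000 bytes.
Track D: 8 minutes 57 seconds = 537 s; 11,025 × 537 × 2 × 8 = 94,726,800 bytes.
Total = 6,319,209,300 bytes = 6.32 GB.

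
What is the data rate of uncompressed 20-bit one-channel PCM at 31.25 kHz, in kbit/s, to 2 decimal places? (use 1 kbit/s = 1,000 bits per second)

625.00 kbit/s

Bit rate = 31,250 × 20 × 1 = 625,000 bits/s.
= 625.00 kbit/s.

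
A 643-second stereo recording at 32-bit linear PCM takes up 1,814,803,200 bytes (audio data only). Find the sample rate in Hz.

Bytes = sample_rate × seconds × bytes_per_sample × channels.
sample_rate = 1,814,803,200 / (643 × 4 × 2) = 1,814,803,200 / 5,144 = 352,800 Hz.

352,800 Hz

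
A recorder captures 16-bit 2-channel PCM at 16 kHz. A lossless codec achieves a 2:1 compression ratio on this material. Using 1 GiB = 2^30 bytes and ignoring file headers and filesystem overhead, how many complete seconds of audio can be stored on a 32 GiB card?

Uncompressed byte rate = 16,000 × 2 × 2 = 64,000 bytes/s.
After 2:1 compression, effective rate ≈ 32000 bytes/s.
Capacity = 32 × 1,073,741,824 = 34,359,738,368 bytes.
34,359,738,368 / effective rate ≈ 1073741.82 s → 1,073,741 seconds.

1,073,741 seconds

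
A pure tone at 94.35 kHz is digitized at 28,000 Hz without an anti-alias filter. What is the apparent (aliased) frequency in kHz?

10.35 kHz

Nyquist = 28,000/2 = 14,000 Hz; 94,350 Hz exceeds it.
Alias = |94,350 − 3×28,000| = |94,350 − 84,000| = 10,350 Hz = 10.35 kHz.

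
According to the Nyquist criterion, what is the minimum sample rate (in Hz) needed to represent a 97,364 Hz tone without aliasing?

194,728 Hz

Minimum sample rate = 2 × 97,364 Hz = 194,728 Hz.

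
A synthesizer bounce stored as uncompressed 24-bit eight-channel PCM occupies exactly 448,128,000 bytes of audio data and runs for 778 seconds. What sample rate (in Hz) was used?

24,000 Hz

Bytes = sample_rate × seconds × bytes_per_sample × channels.
sample_rate = 448,128,000 / (778 × 3 × 8) = 448,128,000 / 18,672 = 24,000 Hz.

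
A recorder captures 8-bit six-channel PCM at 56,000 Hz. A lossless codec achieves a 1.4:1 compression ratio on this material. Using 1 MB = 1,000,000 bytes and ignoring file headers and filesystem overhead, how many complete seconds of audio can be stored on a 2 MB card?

Uncompressed byte rate = 56,000 × 1 × 6 = 336,000 bytes/s.
After 1.4:1 compression, effective rate ≈ 240000 bytes/s.
Capacity = 2 × 1,000,000 = 2,000,000 bytes.
2,000,000 / effective rate ≈ 8.33 s → 8 seconds.

8 seconds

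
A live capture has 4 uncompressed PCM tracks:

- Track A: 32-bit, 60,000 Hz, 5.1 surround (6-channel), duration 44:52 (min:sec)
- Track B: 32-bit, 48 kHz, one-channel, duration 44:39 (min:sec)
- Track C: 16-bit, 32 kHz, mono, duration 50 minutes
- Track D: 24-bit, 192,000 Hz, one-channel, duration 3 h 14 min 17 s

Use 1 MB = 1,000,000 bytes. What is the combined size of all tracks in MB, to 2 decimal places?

11297.28 MB

Track A: 44:52 (min:sec) = 2,692 s; 60,000 × 2,692 × 4 × 6 = 3,876,480,000 bytes.
Track B: 44:39 (min:sec) = 2,679 s; 48,000 × 2,679 × 4 × 1 = 514,368,000 bytes.
Track C: 50 minutes = 3,000 s; 32,000 × 3,000 × 2 × 1 = 192,000,000 bytes.
Track D: 3 h 14 min 17 s = 11,657 s; 192,000 × 11,657 × 3 × 1 = 6,714,432,000 bytes.
Total = 11,297,280,000 bytes = 11297.28 MB.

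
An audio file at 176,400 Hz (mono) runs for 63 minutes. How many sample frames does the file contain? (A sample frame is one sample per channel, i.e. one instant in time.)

666,792,000 sample frames

63 minutes = 3,780 s.
176,400 samples/s × 3,780 s = 666,792,000 frames.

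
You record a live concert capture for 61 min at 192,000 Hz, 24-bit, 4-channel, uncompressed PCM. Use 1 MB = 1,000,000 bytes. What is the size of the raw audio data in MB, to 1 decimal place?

8432.6 MB

Duration = 61 min = 3,660 s.
Bytes = 192,000 samples/s × 3,660 s × 3 bytes/sample × 4 ch = 8,432,640,000 bytes.
8,432,640,000 / 1,000,000 = 8432.6 MB.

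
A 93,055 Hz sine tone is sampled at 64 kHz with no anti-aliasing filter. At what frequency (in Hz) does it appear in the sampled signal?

29,055 Hz

Nyquist = 64,000/2 = 32,000 Hz; 93,055 Hz exceeds it.
Alias = |93,055 − 1×64,000| = |93,055 − 64,000| = 29,055 Hz.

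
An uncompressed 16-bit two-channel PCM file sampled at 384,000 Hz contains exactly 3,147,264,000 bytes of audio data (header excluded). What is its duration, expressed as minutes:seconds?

Byte rate = 384,000 × 2 × 2 = 1,536,000 bytes/s.
Duration = 3,147,264,000 / 1,536,000 = 2,049 s.
2,049 s = 34:09.

34:09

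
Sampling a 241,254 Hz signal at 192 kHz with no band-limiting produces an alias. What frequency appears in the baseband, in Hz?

49,254 Hz

Nyquist = 192,000/2 = 96,000 Hz; 241,254 Hz exceeds it.
Alias = |241,254 − 1×192,000| = |241,254 − 192,000| = 49,254 Hz.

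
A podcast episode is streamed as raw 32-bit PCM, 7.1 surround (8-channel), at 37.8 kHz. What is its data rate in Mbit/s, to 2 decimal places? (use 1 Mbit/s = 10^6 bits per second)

Bit rate = 37,800 × 32 × 8 = 9,676,800 bits/s.
= 9.68 Mbit/s.

9.68 Mbit/s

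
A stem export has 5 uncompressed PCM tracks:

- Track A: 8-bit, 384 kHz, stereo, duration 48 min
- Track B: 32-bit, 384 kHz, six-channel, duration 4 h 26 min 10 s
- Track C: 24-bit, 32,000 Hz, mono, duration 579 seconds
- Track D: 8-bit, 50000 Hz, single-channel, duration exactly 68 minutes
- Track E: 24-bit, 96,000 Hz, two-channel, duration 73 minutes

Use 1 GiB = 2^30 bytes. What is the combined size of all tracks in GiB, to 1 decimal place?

141.7 GiB

Track A: 48 min = 2,880 s; 384,000 × 2,880 × 1 × 2 = 2,211,840,000 bytes.
Track B: 4 h 26 min 10 s = 15,970 s; 384,000 × 15,970 × 4 × 6 = 147,179,520,000 bytes.
Track C: 32,000 × 579 × 3 × 1 = 55,584,000 bytes.
Track D: exactly 68 minutes = 4,080 s; 50,000 × 4,080 × 1 × 1 = 204,000,000 bytes.
Track E: 73 minutes = 4,380 s; 96,000 × 4,380 × 3 × 2 = 2,522,880,000 bytes.
Total = 152,173,824,000 bytes = 141.7 GiB.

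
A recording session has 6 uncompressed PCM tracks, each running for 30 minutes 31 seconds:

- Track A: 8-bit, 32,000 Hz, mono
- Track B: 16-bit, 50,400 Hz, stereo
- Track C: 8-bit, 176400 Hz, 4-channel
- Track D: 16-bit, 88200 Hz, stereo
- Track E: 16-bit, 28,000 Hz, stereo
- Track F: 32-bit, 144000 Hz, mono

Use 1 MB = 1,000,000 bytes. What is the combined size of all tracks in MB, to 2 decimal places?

3625.38 MB

30 minutes 31 seconds = 1,831 s.
Track A: 32,000 × 1,831 × 1 × 1 = 58,592,000 bytes.
Track B: 50,400 × 1,831 × 2 × 2 = 369,129,600 bytes.
Track C: 176,400 × 1,831 × 1 × 4 = 1,291,953,600 bytes.
Track D: 88,200 × 1,831 × 2 × 2 = 645,976,800 bytes.
Track E: 28,000 × 1,831 × 2 × 2 = 205,072,000 bytes.
Track F: 144,000 × 1,831 × 4 × 1 = 1,054,656,000 bytes.
Total = 3,625,380,000 bytes = 3625.38 MB.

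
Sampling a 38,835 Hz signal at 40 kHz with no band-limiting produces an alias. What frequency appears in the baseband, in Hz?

1,165 Hz

Nyquist = 40,000/2 = 20,000 Hz; 38,835 Hz exceeds it.
Alias = |38,835 − 1×40,000| = |38,835 − 40,000| = 1,165 Hz.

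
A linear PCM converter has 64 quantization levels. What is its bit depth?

6 bits

log2(64) = 6.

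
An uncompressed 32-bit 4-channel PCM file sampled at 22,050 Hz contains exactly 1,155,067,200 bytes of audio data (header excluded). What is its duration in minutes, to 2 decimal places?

Byte rate = 22,050 × 4 × 4 = 352,800 bytes/s.
Duration = 1,155,067,200 / 352,800 = 3,274 s.
3,274 s / 60 = 54.57 minutes.

54.57 minutes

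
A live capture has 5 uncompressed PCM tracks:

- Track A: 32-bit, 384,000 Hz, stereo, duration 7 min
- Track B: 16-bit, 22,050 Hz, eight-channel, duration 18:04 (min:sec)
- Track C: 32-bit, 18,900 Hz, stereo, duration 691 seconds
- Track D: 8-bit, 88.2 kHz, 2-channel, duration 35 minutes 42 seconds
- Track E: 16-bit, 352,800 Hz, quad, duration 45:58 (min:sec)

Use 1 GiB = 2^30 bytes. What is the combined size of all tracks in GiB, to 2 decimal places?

Track A: 7 min = 420 s; 384,000 × 420 × 4 × 2 = 1,290,240,000 bytes.
Track B: 18:04 (min:sec) = 1,084 s; 22,050 × 1,084 × 2 × 8 = 382,435,200 bytes.
Track C: 18,900 × 691 × 4 × 2 = 104,479,200 bytes.
Track D: 35 minutes 42 seconds = 2,142 s; 88,200 × 2,142 × 1 × 2 = 377,848,800 bytes.
Track E: 45:58 (min:sec) = 2,758 s; 352,800 × 2,758 × 2 × 4 = 7,784,179,200 bytes.
Total = 9,939,182,400 bytes = 9.26 GiB.

9.26 GiB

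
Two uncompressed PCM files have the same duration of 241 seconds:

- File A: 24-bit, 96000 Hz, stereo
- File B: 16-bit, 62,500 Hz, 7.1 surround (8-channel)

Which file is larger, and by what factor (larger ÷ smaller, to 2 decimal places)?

File A: 96,000 × 3 × 2 = 576,000 bytes/s.
File B: 62,500 × 2 × 8 = 1,000,000 bytes/s.
File B is larger; ratio = 241,000,000 / 138,816,000 = 1.74.

File B, by a factor of 1.74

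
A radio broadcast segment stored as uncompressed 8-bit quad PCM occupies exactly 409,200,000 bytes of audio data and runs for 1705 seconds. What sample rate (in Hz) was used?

Bytes = sample_rate × seconds × bytes_per_sample × channels.
sample_rate = 409,200,000 / (1,705 × 1 × 4) = 409,200,000 / 6,820 = 60,000 Hz.

60,000 Hz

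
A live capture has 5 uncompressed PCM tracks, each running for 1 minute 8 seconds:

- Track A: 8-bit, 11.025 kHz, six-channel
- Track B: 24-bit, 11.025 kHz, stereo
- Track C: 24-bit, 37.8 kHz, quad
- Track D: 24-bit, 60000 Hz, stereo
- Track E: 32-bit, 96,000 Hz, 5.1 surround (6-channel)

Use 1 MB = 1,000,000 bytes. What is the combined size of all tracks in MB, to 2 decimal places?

1 minute 8 seconds = 68 s.
Track A: 11,025 × 68 × 1 × 6 = 4,498,200 bytes.
Track B: 11,025 × 68 × 3 × 2 = 4,498,200 bytes.
Track C: 37,800 × 68 × 3 × 4 = 30,844,800 bytes.
Track D: 60,000 × 68 × 3 × 2 = 24,480,000 bytes.
Track E: 96,000 × 68 × 4 × 6 = 156,672,000 bytes.
Total = 220,993,200 bytes = 220.99 MB.

220.99 MB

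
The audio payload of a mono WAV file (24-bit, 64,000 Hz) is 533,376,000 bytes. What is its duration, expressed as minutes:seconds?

46:18

Byte rate = 64,000 × 3 × 1 = 192,000 bytes/s.
Duration = 533,376,000 / 192,000 = 2,778 s.
2,778 s = 46:18.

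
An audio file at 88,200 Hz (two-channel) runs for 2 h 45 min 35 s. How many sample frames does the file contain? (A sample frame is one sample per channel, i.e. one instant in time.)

876,267,000 sample frames

2 h 45 min 35 s = 9,935 s.
88,200 samples/s × 9,935 s = 876,267,000 frames.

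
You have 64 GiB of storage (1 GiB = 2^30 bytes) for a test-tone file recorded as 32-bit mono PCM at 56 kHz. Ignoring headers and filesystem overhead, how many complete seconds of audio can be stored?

306,783 seconds

Uncompressed byte rate = 56,000 × 4 × 1 = 224,000 bytes/s.
Capacity = 64 × 1,073,741,824 = 68,719,476,736 bytes.
68,719,476,736 / 224,000 ≈ 306783.38 s → 306,783 seconds.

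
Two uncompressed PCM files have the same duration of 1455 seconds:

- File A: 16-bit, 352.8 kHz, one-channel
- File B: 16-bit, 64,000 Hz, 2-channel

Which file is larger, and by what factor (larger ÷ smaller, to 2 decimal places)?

File A: 352,800 × 2 × 1 = 705,600 bytes/s.
File B: 64,000 × 2 × 2 = 256,000 bytes/s.
File A is larger; ratio = 1,026,648,000 / 372,480,000 = 2.76.

File A, by a factor of 2.76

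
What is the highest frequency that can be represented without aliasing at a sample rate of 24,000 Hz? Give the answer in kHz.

Nyquist frequency = sample rate / 2 = 24,000 / 2 = 12 kHz.

12 kHz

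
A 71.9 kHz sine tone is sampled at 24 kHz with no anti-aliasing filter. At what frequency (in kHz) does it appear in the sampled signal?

Nyquist = 24,000/2 = 12,000 Hz; 71,900 Hz exceeds it.
Alias = |71,900 − 3×24,000| = |71,900 − 72,000| = 100 Hz = 0.1 kHz.

0.1 kHz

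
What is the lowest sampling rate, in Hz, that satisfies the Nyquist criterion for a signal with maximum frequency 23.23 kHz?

46,460 Hz

Minimum sample rate = 2 × 23,230 Hz = 46,460 Hz.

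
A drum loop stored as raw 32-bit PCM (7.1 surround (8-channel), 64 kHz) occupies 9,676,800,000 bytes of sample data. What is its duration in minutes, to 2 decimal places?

Byte rate = 64,000 × 4 × 8 = 2,048,000 bytes/s.
Duration = 9,676,800,000 / 2,048,000 = 4,725 s.
4,725 s / 60 = 78.75 minutes.

78.75 minutes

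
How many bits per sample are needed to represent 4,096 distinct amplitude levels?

log2(4,096) = 12.

12 bits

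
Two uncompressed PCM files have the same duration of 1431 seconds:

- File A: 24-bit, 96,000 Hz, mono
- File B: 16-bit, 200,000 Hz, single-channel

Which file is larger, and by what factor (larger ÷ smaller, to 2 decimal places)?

File A: 96,000 × 3 × 1 = 288,000 bytes/s.
File B: 200,000 × 2 × 1 = 400,000 bytes/s.
File B is larger; ratio = 572,400,000 / 412,128,000 = 1.39.

File B, by a factor of 1.39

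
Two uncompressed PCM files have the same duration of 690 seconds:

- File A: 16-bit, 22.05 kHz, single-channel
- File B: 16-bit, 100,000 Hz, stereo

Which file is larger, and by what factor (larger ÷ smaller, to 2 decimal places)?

File A: 22,050 × 2 × 1 = 44,100 bytes/s.
File B: 100,000 × 2 × 2 = 400,000 bytes/s.
File B is larger; ratio = 276,000,000 / 30,429,000 = 9.07.

File B, by a factor of 9.07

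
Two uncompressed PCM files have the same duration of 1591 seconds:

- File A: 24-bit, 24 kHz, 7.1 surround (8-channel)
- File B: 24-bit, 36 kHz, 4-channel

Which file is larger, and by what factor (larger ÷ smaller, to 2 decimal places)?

File A: 24,000 × 3 × 8 = 576,000 bytes/s.
File B: 36,000 × 3 × 4 = 432,000 bytes/s.
File A is larger; ratio = 916,416,000 / 687,312,000 = 1.33.

File A, by a factor of 1.33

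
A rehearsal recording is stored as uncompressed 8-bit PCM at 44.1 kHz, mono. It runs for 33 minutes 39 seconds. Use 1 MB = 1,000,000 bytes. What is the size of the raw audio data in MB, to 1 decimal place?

89.0 MB

Duration = 33 minutes 39 seconds = 2,019 s.
Bytes = 44,100 samples/s × 2,019 s × 1 bytes/sample × 1 ch = 89,037,900 bytes.
89,037,900 / 1,000,000 = 89.0 MB.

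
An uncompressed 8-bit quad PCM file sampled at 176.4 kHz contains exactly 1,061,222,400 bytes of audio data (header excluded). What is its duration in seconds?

Byte rate = 176,400 × 1 × 4 = 705,600 bytes/s.
Duration = 1,061,222,400 / 705,600 = 1,504 s.

1,504 seconds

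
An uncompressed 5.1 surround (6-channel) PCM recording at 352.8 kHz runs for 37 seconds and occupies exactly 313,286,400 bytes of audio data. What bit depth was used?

Bytes per sample = 313,286,400 / (352,800 × 37 × 6) = 313,286,400 / 78,321,600 = 4.
Bit depth = 4 × 8 = 32 bits.

32 bits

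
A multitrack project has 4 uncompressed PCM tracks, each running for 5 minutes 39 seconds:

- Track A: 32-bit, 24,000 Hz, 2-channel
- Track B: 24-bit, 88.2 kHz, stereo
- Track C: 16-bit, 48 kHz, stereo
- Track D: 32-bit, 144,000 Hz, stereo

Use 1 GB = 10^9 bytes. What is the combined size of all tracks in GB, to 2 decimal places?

0.70 GB

5 minutes 39 seconds = 339 s.
Track A: 24,000 × 339 × 4 × 2 = 65,088,000 bytes.
Track B: 88,200 × 339 × 3 × 2 = 179,398,800 bytes.
Track C: 48,000 × 339 × 2 × 2 = 65,088,000 bytes.
Track D: 144,000 × 339 × 4 × 2 = 390,528,000 bytes.
Total = 700,102,800 bytes = 0.70 GB.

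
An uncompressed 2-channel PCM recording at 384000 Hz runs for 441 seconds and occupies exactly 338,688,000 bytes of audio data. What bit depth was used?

Bytes per sample = 338,688,000 / (384,000 × 441 × 2) = 338,688,000 / 338,688,000 = 1.
Bit depth = 1 × 8 = 8 bits.

8 bits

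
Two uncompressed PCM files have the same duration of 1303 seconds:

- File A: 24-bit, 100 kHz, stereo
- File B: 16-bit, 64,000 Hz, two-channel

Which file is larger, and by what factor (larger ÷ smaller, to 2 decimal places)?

File A, by a factor of 2.34

File A: 100,000 × 3 × 2 = 600,000 bytes/s.
File B: 64,000 × 2 × 2 = 256,000 bytes/s.
File A is larger; ratio = 781,800,000 / 333,568,000 = 2.34.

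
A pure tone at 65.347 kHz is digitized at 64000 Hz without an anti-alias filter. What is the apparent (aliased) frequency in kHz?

1.347 kHz

Nyquist = 64,000/2 = 32,000 Hz; 65,347 Hz exceeds it.
Alias = |65,347 − 1×64,000| = |65,347 − 64,000| = 1,347 Hz = 1.347 kHz.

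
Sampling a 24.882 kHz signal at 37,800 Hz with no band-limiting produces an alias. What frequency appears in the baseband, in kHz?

12.918 kHz

Nyquist = 37,800/2 = 18,900 Hz; 24,882 Hz exceeds it.
Alias = |24,882 − 1×37,800| = |24,882 − 37,800| = 12,918 Hz = 12.918 kHz.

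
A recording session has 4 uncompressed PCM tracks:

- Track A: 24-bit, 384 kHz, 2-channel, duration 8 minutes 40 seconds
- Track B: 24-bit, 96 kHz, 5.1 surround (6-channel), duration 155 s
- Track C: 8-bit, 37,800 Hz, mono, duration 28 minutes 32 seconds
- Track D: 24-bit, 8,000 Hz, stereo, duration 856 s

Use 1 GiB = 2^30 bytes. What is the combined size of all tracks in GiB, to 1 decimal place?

Track A: 8 minutes 40 seconds = 520 s; 384,000 × 520 × 3 × 2 = 1,198,080,000 bytes.
Track B: 96,000 × 155 × 3 × 6 = 267,840,000 bytes.
Track C: 28 minutes 32 seconds = 1,712 s; 37,800 × 1,712 × 1 × 1 = 64,713,600 bytes.
Track D: 8,000 × 856 × 3 × 2 = 41,088,000 bytes.
Total = 1,571,721,600 bytes = 1.5 GiB.

1.5 GiB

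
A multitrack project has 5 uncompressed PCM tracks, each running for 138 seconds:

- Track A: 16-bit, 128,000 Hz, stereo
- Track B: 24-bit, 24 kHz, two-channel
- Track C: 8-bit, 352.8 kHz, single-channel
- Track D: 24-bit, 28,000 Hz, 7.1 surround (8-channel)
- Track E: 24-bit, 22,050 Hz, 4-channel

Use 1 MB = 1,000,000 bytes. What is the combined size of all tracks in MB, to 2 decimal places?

Track A: 128,000 × 138 × 2 × 2 = 70,656,000 bytes.
Track B: 24,000 × 138 × 3 × 2 = 19,872,000 bytes.
Track C: 352,800 × 138 × 1 × 1 = 48,686,400 bytes.
Track D: 28,000 × 138 × 3 × 8 = 92,736,000 bytes.
Track E: 22,050 × 138 × 3 × 4 = 36,514,800 bytes.
Total = 268,465,200 bytes = 268.47 MB.

268.47 MB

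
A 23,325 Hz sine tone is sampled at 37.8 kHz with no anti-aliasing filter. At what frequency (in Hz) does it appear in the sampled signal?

Nyquist = 37,800/2 = 18,900 Hz; 23,325 Hz exceeds it.
Alias = |23,325 − 1×37,800| = |23,325 − 37,800| = 14,475 Hz.

14,475 Hz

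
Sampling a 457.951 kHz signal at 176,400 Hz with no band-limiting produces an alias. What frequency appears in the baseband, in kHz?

Nyquist = 176,400/2 = 88,200 Hz; 457,951 Hz exceeds it.
Alias = |457,951 − 3×176,400| = |457,951 − 529,200| = 71,249 Hz = 71.249 kHz.

71.249 kHz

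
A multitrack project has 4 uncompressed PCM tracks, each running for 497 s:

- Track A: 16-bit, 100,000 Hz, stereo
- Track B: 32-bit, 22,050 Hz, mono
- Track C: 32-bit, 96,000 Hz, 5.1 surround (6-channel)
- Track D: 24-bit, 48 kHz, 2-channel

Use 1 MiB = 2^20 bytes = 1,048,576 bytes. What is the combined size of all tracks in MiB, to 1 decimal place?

1459.9 MiB

Track A: 100,000 × 497 × 2 × 2 = 198,800,000 bytes.
Track B: 22,050 × 497 × 4 × 1 = 43,835,400 bytes.
Track C: 96,000 × 497 × 4 × 6 = 1,145,088,000 bytes.
Track D: 48,000 × 497 × 3 × 2 = 143,136,000 bytes.
Total = 1,530,859,400 bytes = 1459.9 MiB.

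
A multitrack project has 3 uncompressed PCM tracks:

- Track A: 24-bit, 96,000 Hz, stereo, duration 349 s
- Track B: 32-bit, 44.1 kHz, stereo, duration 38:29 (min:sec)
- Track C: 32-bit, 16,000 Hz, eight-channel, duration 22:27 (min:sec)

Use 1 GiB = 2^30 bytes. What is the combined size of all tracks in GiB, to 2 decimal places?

Track A: 96,000 × 349 × 3 × 2 = 201,024,000 bytes.
Track B: 38:29 (min:sec) = 2,309 s; 44,100 × 2,309 × 4 × 2 = 814,615,200 bytes.
Track C: 22:27 (min:sec) = 1,347 s; 16,000 × 1,347 × 4 × 8 = 689,664,000 bytes.
Total = 1,705,303,200 bytes = 1.59 GiB.

1.59 GiB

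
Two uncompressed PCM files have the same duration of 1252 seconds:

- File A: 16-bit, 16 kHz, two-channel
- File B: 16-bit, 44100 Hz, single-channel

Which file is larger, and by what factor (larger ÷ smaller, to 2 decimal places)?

File A: 16,000 × 2 × 2 = 64,000 bytes/s.
File B: 44,100 × 2 × 1 = 88,200 bytes/s.
File B is larger; ratio = 110,426,400 / 80,128,000 = 1.38.

File B, by a factor of 1.38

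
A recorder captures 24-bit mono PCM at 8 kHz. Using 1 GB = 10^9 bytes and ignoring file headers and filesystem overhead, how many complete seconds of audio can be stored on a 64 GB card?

2,666,666 seconds

Uncompressed byte rate = 8,000 × 3 × 1 = 24,000 bytes/s.
Capacity = 64 × 1,000,000,000 = 64,000,000,000 bytes.
64,000,000,000 / 24,000 ≈ 2666666.67 s → 2,666,666 seconds.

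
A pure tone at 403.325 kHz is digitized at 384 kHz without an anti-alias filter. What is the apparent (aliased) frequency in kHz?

Nyquist = 384,000/2 = 192,000 Hz; 403,325 Hz exceeds it.
Alias = |403,325 − 1×384,000| = |403,325 − 384,000| = 19,325 Hz = 19.325 kHz.

19.325 kHz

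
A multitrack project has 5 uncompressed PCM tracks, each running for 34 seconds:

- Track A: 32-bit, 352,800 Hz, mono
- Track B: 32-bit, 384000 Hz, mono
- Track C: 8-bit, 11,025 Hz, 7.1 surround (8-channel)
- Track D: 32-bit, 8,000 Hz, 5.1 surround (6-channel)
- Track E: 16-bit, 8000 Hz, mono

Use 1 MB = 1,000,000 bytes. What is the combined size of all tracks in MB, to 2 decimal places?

110.28 MB

Track A: 352,800 × 34 × 4 × 1 = 47,980,800 bytes.
Track B: 384,000 × 34 × 4 × 1 = 52,224,000 bytes.
Track C: 11,025 × 34 × 1 × 8 = 2,998,800 bytes.
Track D: 8,000 × 34 × 4 × 6 = 6,528,000 bytes.
Track E: 8,000 × 34 × 2 × 1 = 544,000 bytes.
Total = 110,275,600 bytes = 110.28 MB.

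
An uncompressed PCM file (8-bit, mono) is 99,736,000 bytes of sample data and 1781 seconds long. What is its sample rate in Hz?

56,000 Hz

Bytes = sample_rate × seconds × bytes_per_sample × channels.
sample_rate = 99,736,000 / (1,781 × 1 × 1) = 99,736,000 / 1,781 = 56,000 Hz.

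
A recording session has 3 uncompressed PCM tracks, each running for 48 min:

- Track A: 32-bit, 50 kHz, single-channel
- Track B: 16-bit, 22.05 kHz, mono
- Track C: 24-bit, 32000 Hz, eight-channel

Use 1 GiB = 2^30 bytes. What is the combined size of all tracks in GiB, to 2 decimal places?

48 min = 2,880 s.
Track A: 50,000 × 2,880 × 4 × 1 = 576,000,000 bytes.
Track B: 22,050 × 2,880 × 2 × 1 = 127,008,000 bytes.
Track C: 32,000 × 2,880 × 3 × 8 = 2,211,840,000 bytes.
Total = 2,914,848,000 bytes = 2.71 GiB.

2.71 GiB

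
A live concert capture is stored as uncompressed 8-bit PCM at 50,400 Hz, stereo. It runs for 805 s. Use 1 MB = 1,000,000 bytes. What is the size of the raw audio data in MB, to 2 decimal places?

81.14 MB

Bytes = 50,400 samples/s × 805 s × 1 bytes/sample × 2 ch = 81,144,000 bytes.
81,144,000 / 1,000,000 = 81.14 MB.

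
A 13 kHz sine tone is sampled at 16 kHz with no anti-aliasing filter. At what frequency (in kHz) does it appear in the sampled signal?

3 kHz

Nyquist = 16,000/2 = 8,000 Hz; 13,000 Hz exceeds it.
Alias = |13,000 − 1×16,000| = |13,000 − 16,000| = 3,000 Hz = 3 kHz.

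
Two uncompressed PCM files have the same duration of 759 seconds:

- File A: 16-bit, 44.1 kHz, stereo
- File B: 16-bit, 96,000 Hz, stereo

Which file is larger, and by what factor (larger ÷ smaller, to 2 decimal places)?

File A: 44,100 × 2 × 2 = 176,400 bytes/s.
File B: 96,000 × 2 × 2 = 384,000 bytes/s.
File B is larger; ratio = 291,456,000 / 133,887,600 = 2.18.

File B, by a factor of 2.18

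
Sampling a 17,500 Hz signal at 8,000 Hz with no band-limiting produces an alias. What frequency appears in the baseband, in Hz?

1,500 Hz

Nyquist = 8,000/2 = 4,000 Hz; 17,500 Hz exceeds it.
Alias = |17,500 − 2×8,000| = |17,500 − 16,000| = 1,500 Hz.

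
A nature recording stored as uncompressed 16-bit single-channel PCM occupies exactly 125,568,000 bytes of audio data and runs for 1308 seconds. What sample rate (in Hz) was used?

48,000 Hz

Bytes = sample_rate × seconds × bytes_per_sample × channels.
sample_rate = 125,568,000 / (1,308 × 2 × 1) = 125,568,000 / 2,616 = 48,000 Hz.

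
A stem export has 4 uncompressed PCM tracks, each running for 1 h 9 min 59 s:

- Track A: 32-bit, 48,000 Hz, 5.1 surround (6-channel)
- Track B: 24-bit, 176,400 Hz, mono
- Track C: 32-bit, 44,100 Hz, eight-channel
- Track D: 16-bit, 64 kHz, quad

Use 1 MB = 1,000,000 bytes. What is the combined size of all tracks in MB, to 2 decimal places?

1 h 9 min 59 s = 4,199 s.
Track A: 48,000 × 4,199 × 4 × 6 = 4,837,248,000 bytes.
Track B: 176,400 × 4,199 × 3 × 1 = 2,222,110,800 bytes.
Track C: 44,100 × 4,199 × 4 × 8 = 5,925,628,800 bytes.
Track D: 64,000 × 4,199 × 2 × 4 = 2,149,888,000 bytes.
Total = 15,134,875,600 bytes = 15134.88 MB.

15134.88 MB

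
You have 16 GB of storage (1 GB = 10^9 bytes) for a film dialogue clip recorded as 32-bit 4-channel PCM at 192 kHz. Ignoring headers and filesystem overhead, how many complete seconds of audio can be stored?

Uncompressed byte rate = 192,000 × 4 × 4 = 3,072,000 bytes/s.
Capacity = 16 × 1,000,000,000 = 16,000,000,000 bytes.
16,000,000,000 / 3,072,000 ≈ 5208.33 s → 5,208 seconds.

5,208 seconds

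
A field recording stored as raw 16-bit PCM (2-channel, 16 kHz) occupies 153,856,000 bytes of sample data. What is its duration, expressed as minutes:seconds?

40:04

Byte rate = 16,000 × 2 × 2 = 64,000 bytes/s.
Duration = 153,856,000 / 64,000 = 2,404 s.
2,404 s = 40:04.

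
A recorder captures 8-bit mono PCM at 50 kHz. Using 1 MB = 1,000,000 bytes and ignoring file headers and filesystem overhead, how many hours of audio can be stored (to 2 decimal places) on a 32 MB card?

0.18 hours

Uncompressed byte rate = 50,000 × 1 × 1 = 50,000 bytes/s.
Capacity = 32 × 1,000,000 = 32,000,000 bytes.
32,000,000 / 50,000 ≈ 640 s → 0.18 hours.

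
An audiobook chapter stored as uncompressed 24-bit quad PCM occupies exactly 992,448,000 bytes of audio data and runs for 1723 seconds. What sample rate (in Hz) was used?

Bytes = sample_rate × seconds × bytes_per_sample × channels.
sample_rate = 992,448,000 / (1,723 × 3 × 4) = 992,448,000 / 20,676 = 48,000 Hz.

48,000 Hz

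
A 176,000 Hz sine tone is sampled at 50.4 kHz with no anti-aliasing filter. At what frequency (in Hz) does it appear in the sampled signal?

Nyquist = 50,400/2 = 25,200 Hz; 176,000 Hz exceeds it.
Alias = |176,000 − 3×50,400| = |176,000 − 151,200| = 24,800 Hz.

24,800 Hz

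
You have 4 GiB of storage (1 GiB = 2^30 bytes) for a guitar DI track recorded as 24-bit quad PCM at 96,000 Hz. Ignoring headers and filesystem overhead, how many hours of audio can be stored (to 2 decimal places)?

Uncompressed byte rate = 96,000 × 3 × 4 = 1,152,000 bytes/s.
Capacity = 4 × 1,073,741,824 = 4,294,967,296 bytes.
4,294,967,296 / 1,152,000 ≈ 3728.27 s → 1.04 hours.

1.04 hours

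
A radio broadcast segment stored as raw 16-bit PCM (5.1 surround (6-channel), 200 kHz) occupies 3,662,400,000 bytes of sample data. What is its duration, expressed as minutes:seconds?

Byte rate = 200,000 × 2 × 6 = 2,400,000 bytes/s.
Duration = 3,662,400,000 / 2,400,000 = 1,526 s.
1,526 s = 25:26.

25:26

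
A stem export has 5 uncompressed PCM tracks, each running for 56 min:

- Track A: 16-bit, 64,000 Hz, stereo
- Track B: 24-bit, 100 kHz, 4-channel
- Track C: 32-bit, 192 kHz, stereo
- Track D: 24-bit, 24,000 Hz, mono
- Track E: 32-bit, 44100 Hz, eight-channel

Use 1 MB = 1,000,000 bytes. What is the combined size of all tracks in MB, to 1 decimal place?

15036.7 MB

56 min = 3,360 s.
Track A: 64,000 × 3,360 × 2 × 2 = 860,160,000 bytes.
Track B: 100,000 × 3,360 × 3 × 4 = 4,032,000,000 bytes.
Track C: 192,000 × 3,360 × 4 × 2 = 5,160,960,000 bytes.
Track D: 24,000 × 3,360 × 3 × 1 = 241,920,000 bytes.
Track E: 44,100 × 3,360 × 4 × 8 = 4,741,632,000 bytes.
Total = 15,036,672,000 bytes = 15036.7 MB.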